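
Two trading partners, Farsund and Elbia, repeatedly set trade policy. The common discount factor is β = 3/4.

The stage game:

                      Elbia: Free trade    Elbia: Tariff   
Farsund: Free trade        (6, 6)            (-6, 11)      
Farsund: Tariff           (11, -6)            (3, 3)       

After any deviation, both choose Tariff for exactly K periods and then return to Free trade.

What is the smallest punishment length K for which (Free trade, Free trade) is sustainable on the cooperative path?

IC: β(1−β^K)/(1−β) ≥ (11−6)/(6−3) = 5/3.
With β = 3/4: need 1 − β^K ≥ 5/3·(1−3/4)/(3/4), i.e. β^K ≤ 0.4444.
Since (3/4)^2 = 0.5625 and (3/4)^3 = 0.4219, the smallest such K is 3.

3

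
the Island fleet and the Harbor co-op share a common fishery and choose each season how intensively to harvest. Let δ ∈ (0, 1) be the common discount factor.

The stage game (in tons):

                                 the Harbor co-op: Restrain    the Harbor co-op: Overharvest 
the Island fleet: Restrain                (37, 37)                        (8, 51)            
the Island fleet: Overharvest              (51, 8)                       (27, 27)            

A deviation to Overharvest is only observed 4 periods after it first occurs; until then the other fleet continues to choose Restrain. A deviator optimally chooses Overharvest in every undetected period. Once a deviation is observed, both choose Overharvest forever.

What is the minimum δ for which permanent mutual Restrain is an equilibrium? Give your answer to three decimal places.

0.874

A deviator earns 51 for 4 periods, then 27 forever; cooperating earns 37 forever. Multiplying the IC by (1−δ):
37 ≥ 51(1−δ^4) + 27δ^4, so 24·δ^4 ≥ 14 and δ^4 ≥ 7/12.
δ ≥ (7/12)^(1/4) ≈ 0.874.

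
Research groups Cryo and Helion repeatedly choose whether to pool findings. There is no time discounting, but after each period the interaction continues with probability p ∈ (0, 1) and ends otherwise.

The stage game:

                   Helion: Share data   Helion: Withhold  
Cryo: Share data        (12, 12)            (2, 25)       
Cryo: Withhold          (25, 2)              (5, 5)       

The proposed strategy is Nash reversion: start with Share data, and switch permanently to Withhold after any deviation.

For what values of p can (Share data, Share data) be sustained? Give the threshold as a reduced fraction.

Expected cooperation value is 12 + p·12 + p²·12 + … = 12/(1−p); deviation gives 25 + p·5/(1−p).
12 ≥ 25(1−p) + 5p ⇒ 20p ≥ 13 ⇒ p ≥ 13/20.

13/20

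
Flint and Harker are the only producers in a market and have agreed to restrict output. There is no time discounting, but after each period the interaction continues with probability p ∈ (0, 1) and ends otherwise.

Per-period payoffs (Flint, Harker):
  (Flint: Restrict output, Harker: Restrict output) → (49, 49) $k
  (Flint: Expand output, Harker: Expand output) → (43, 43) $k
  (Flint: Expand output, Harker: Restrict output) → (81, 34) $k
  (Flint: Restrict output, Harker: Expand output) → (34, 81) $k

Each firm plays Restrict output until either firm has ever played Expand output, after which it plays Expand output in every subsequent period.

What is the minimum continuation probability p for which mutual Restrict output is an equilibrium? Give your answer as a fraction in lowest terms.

Expected cooperation value is 49 + p·49 + p²·49 + … = 49/(1−p); deviation gives 81 + p·43/(1−p).
49 ≥ 81(1−p) + 43p ⇒ 38p ≥ 32 ⇒ p ≥ 32/38 = 16/19.

16/19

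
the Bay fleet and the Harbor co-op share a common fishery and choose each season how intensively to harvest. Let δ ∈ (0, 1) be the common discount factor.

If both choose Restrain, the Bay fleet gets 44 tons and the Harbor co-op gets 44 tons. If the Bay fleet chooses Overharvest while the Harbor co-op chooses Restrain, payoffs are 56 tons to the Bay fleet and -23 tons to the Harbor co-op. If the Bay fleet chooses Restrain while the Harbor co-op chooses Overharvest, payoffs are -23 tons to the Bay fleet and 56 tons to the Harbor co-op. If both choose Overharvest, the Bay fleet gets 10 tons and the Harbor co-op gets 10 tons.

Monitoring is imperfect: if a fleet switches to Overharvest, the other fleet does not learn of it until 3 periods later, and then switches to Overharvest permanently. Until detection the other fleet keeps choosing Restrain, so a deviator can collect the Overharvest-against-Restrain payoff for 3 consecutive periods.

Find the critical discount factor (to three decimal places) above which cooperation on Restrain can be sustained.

The best deviation is to choose Overharvest for all 3 undetected periods, earning 56 each, then 10 forever once detected.
Deviation value: 56(1−δ^3)/(1−δ) + 10δ^3/(1−δ); cooperation value: 44/(1−δ).
IC: 44 ≥ 56(1−δ^3) + 10δ^3 = 56 − 46δ^3.
So δ^3 ≥ 12/46 = 6/23, giving δ ≥ (6/23)^(1/3) ≈ 0.639.

0.639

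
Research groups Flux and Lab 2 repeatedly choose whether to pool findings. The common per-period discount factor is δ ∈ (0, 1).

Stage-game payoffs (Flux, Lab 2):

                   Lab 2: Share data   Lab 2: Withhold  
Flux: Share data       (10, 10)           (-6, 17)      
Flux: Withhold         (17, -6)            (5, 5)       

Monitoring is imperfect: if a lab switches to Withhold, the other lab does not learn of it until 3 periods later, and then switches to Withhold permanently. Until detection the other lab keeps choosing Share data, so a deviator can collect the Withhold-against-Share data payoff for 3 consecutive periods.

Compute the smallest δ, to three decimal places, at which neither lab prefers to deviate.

The best deviation is to choose Withhold for all 3 undetected periods, earning 17 each, then 5 forever once detected.
Deviation value: 17(1−δ^3)/(1−δ) + 5δ^3/(1−δ); cooperation value: 10/(1−δ).
IC: 10 ≥ 17(1−δ^3) + 5δ^3 = 17 − 12δ^3.
So δ^3 ≥ 7/12, giving δ ≥ (7/12)^(1/3) ≈ 0.836.

0.836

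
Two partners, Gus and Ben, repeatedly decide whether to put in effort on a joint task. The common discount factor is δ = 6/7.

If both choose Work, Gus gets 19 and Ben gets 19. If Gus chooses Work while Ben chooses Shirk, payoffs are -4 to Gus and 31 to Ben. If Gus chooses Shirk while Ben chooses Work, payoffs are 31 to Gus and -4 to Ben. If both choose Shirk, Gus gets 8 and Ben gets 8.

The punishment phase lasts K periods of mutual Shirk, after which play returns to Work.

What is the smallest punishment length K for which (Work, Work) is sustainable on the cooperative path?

2

Need Σ_{k=1}^{K} δ^k ≥ (31−19)/(19−8) = 1.0909 at δ = 6/7.
At K = 1 the sum is 0.8571 < 1.0909; at K = 2 it is 1.5918 ≥ 1.0909.
So the minimum punishment length is K = 2.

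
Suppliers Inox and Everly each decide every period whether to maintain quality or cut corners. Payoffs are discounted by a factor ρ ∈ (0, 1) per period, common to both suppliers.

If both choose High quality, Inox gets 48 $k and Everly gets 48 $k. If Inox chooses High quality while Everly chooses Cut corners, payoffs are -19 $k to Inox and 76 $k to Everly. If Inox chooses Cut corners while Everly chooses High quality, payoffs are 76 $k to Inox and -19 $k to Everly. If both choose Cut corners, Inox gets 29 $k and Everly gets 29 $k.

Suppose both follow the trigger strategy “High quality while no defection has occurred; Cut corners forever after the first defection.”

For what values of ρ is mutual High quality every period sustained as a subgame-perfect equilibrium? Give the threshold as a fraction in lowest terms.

Under grim trigger the critical discount factor is (T−C)/(T−P) with T = 76, C = 48, P = 29.
ρ* = (76−48)/(76−29) = 28/47.

28/47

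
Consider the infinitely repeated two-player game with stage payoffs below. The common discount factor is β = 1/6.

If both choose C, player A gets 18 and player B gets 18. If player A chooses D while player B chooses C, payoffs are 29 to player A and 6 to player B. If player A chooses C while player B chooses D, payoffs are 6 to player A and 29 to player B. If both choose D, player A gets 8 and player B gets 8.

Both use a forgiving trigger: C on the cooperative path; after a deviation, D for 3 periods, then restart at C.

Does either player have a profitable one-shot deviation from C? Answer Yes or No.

Yes

Comparing payoff streams over the 4 periods until play realigns: cooperate → 18(1+β+…+β^3); deviate → 29 + 8(β+…+β^3).
Cooperation is sustained iff (18−8)(β+…+β^3) ≥ 29−18.
β+…+β^3 = 1/6·(1−(1/6)^3)/(1−1/6) = 0.1991, and (29−18)/(18−8) = 1.1000.
0.1991 < 1.1000, so cooperation is not sustainable.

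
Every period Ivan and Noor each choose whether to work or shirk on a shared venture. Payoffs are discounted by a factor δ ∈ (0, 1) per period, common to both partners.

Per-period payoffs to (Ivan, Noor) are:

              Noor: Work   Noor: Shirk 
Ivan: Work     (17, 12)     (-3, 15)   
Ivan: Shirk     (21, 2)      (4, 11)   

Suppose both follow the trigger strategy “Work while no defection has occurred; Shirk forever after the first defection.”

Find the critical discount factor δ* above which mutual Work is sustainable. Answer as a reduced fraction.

3/4

Ivan's threshold: (21−17)/(21−4) = 4/17.
Noor's threshold: (15−12)/(15−11) = 3/4.
4/17 < 3/4, so Noor binds and δ* = 3/4.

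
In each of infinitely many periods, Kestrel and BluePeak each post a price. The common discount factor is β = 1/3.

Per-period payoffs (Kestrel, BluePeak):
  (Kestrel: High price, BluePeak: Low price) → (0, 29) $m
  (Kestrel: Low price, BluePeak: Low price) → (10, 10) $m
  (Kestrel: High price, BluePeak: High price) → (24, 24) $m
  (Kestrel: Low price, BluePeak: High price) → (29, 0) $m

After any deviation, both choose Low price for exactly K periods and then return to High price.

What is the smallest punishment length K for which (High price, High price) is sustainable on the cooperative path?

No profitable deviation requires (24−10)(β+…+β^K) ≥ 29−24, i.e. β+…+β^K ≥ 5/14 ≈ 0.3571.
With β = 1/3, the partial sums are K=1: 0.3333, K=2: 0.4444.
K = 2 is the first length at which the sum reaches 0.3571.

2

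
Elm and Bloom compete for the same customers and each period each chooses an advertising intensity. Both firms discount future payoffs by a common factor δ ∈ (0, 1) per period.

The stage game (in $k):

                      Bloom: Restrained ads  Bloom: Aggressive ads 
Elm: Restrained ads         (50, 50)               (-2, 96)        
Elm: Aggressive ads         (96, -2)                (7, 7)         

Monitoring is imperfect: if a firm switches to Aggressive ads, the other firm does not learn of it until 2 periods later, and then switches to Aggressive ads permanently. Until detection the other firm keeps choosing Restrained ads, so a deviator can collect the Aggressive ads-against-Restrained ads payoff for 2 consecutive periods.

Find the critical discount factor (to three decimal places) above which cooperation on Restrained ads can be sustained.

The best deviation is to choose Aggressive ads for all 2 undetected periods, earning 96 each, then 7 forever once detected.
Deviation value: 96(1−δ^2)/(1−δ) + 7δ^2/(1−δ); cooperation value: 50/(1−δ).
IC: 50 ≥ 96(1−δ^2) + 7δ^2 = 96 − 89δ^2.
So δ^2 ≥ 46/89, giving δ ≥ (46/89)^(1/2) ≈ 0.719.

0.719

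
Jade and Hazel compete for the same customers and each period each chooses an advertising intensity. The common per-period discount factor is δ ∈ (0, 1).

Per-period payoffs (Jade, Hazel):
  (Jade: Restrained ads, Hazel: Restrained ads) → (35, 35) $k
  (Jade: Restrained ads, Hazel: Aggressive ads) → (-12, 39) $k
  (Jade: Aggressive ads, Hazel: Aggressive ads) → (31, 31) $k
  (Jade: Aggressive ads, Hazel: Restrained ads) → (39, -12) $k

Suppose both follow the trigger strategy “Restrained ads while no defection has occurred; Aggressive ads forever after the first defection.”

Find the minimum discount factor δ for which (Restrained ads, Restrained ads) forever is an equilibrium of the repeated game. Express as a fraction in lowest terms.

1/2

One-period gain from deviating is 39 − 35 = 4. The loss is 35 − 31 = 4 in every subsequent period, with present value 4·δ/(1−δ).
Deviation is unprofitable when 4·δ/(1−δ) ≥ 4, i.e. δ/(1−δ) ≥ 1.
Equivalently δ ≥ 4/(4+4) = 1/2.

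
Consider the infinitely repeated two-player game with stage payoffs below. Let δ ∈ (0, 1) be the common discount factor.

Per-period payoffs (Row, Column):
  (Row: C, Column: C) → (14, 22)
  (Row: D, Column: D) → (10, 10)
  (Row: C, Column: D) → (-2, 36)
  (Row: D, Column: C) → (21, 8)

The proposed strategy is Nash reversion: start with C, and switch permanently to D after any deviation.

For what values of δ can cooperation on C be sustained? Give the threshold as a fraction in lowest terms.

7/11

For Row: deviation gain 21−14 = 7, per-period punishment loss 14−10 = 4. IC gives δ ≥ 7/11.
For Column: gain 14, loss 12 per period, so δ ≥ 14/26 = 7/13.
The tighter constraint is Row's, so cooperation needs δ ≥ 7/11.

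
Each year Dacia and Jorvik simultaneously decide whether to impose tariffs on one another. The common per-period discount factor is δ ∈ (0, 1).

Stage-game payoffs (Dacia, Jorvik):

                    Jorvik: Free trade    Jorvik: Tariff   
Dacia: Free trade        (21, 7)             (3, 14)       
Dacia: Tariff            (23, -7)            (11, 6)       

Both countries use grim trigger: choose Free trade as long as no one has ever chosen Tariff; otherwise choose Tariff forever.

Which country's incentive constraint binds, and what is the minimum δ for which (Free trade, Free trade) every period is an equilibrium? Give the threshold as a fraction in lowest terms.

Dacia's threshold: (23−21)/(23−11) = 1/6.
Jorvik's threshold: (14−7)/(14−6) = 7/8.
1/6 < 7/8, so Jorvik binds and δ* = 7/8.

Jorvik; δ ≥ 7/8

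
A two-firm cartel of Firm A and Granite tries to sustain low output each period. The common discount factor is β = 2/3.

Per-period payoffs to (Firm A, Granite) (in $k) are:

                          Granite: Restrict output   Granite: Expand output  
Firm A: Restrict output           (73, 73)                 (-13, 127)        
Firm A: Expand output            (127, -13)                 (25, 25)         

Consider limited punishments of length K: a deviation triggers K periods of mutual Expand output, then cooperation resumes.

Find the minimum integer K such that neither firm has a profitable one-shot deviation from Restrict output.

Need Σ_{k=1}^{K} β^k ≥ (127−73)/(73−25) = 1.1250 at β = 2/3.
At K = 2 the sum is 1.1111 < 1.1250; at K = 3 it is 1.4074 ≥ 1.1250.
So the minimum punishment length is K = 3.

3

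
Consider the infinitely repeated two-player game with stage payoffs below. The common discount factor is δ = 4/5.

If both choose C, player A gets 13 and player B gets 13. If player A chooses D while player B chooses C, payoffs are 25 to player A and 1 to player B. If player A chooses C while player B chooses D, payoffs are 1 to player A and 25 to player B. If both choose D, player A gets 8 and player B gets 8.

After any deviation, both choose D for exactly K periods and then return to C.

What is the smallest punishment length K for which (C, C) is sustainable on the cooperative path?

5

IC: δ(1−δ^K)/(1−δ) ≥ (25−13)/(13−8) = 12/5.
With δ = 4/5: need 1 − δ^K ≥ 12/5·(1−4/5)/(4/5), i.e. δ^K ≤ 0.4000.
Since (4/5)^4 = 0.4096 and (4/5)^5 = 0.3277, the smallest such K is 5.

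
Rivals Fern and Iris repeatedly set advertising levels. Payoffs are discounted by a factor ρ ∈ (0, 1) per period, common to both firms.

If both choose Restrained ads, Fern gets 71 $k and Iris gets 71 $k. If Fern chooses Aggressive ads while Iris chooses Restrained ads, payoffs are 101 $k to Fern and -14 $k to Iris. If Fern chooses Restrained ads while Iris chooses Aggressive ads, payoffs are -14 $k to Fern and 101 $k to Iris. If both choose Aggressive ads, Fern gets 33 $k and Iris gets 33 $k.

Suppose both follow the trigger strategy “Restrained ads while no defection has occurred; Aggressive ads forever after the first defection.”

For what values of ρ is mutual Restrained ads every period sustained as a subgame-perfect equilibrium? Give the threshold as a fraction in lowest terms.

Under grim trigger the critical discount factor is (T−C)/(T−P) with T = 101, C = 71, P = 33.
ρ* = (101−71)/(101−33) = 30/68 = 15/34.

15/34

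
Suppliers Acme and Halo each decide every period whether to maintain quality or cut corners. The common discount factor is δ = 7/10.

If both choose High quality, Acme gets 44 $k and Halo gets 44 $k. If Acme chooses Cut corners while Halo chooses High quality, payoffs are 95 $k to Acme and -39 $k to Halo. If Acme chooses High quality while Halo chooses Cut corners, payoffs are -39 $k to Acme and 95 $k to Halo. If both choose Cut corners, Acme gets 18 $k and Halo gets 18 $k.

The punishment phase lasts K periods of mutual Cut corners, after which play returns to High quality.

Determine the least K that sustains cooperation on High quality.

No profitable deviation requires (44−18)(δ+…+δ^K) ≥ 95−44, i.e. δ+…+δ^K ≥ 51/26 ≈ 1.9615.
With δ = 7/10, the partial sums are K=1: 0.7000, K=2: 1.1900, K=3: 1.5330, K=4: 1.7731, K=5: 1.9412, K=6: 2.0588.
K = 6 is the first length at which the sum reaches 1.9615.

6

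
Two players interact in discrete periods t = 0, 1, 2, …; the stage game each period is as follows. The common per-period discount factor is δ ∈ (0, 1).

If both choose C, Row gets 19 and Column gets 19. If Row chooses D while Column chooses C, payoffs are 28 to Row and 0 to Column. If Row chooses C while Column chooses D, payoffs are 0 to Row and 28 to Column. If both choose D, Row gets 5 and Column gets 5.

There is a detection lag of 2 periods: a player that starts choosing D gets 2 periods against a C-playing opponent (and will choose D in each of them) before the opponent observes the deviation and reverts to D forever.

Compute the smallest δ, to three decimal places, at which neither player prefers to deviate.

0.626

Deviating for the 2 undetected periods gains 28−19 = 9 per period over cooperation, then loses 19−5 = 14 per period forever once punishment starts.
Gain: 9(1 + δ + … + δ^1); loss: 14·δ^2/(1−δ).
No profitable deviation ⇔ 9(1−δ^2) ≤ 14·δ^2, i.e. δ^2 ≥ 9/(9+14) = 9/23.
Hence δ ≥ (9/23)^(1/2) ≈ 0.626.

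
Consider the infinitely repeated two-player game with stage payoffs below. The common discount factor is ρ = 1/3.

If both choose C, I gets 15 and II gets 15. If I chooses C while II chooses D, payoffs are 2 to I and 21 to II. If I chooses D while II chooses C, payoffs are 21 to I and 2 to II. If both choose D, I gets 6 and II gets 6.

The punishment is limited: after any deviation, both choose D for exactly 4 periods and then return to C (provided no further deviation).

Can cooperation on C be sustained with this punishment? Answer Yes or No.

No

Comparing payoff streams over the 5 periods until play realigns: cooperate → 15(1+ρ+…+ρ^4); deviate → 21 + 6(ρ+…+ρ^4).
Cooperation is sustained iff (15−6)(ρ+…+ρ^4) ≥ 21−15.
ρ+…+ρ^4 = 1/3·(1−(1/3)^4)/(1−1/3) = 0.4938, and (21−15)/(15−6) = 0.6667.
0.4938 < 0.6667, so cooperation is not sustainable.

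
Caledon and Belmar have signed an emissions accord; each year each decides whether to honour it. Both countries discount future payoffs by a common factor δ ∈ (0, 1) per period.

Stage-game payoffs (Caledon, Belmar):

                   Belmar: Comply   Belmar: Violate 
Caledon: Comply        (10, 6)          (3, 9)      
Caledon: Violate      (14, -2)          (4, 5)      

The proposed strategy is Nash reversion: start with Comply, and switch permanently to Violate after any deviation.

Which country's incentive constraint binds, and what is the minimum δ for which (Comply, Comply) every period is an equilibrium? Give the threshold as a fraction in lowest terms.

Caledon: cooperation gives 10 each period; deviation gives 14 once then 4 forever.
  10/(1−δ) ≥ 14 + 4δ/(1−δ) ⇒ δ ≥ 4/10 = 2/5.
Belmar: cooperation gives 6 each period; deviation gives 9 once then 5 forever.
  δ ≥ 3/4.
Both must hold, so the binding constraint is Belmar's: δ ≥ 3/4.

Belmar; δ ≥ 3/4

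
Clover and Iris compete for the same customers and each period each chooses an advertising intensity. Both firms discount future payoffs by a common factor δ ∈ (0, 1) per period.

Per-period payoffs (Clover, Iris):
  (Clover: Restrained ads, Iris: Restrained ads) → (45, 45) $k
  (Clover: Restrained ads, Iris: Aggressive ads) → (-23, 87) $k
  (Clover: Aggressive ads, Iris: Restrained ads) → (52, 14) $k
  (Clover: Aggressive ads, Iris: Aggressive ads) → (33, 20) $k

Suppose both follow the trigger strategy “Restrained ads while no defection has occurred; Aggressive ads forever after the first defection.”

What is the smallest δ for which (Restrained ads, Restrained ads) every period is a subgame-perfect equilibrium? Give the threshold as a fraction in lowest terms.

42/67

Clover: cooperation gives 45 each period; deviation gives 52 once then 33 forever.
  45/(1−δ) ≥ 52 + 33δ/(1−δ) ⇒ δ ≥ 7/19.
Iris: cooperation gives 45 each period; deviation gives 87 once then 20 forever.
  δ ≥ 42/67.
Both must hold, so the binding constraint is Iris's: δ ≥ 42/67.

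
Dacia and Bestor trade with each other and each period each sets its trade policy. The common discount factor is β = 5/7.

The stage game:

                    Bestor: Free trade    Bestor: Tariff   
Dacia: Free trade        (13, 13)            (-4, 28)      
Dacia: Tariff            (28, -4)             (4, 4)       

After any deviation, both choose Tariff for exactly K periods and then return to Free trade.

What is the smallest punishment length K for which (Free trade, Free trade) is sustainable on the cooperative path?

4

Need Σ_{k=1}^{K} β^k ≥ (28−13)/(13−4) = 1.6667 at β = 5/7.
At K = 3 the sum is 1.5889 < 1.6667; at K = 4 it is 1.8492 ≥ 1.6667.
So the minimum punishment length is K = 4.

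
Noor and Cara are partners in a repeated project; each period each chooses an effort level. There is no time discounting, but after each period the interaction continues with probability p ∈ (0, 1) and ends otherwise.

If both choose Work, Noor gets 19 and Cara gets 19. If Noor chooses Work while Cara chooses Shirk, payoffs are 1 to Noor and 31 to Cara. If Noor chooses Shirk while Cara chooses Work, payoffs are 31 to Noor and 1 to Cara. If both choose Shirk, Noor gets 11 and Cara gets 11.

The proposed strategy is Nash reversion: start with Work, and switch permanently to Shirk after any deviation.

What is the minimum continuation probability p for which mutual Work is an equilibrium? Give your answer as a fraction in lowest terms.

With no time discounting, the continuation probability p plays the role of the discount factor.
Grim-trigger IC: 19/(1−p) ≥ 31 + 11p/(1−p) ⇒ p ≥ (31−19)/(31−11) = 3/5.

3/5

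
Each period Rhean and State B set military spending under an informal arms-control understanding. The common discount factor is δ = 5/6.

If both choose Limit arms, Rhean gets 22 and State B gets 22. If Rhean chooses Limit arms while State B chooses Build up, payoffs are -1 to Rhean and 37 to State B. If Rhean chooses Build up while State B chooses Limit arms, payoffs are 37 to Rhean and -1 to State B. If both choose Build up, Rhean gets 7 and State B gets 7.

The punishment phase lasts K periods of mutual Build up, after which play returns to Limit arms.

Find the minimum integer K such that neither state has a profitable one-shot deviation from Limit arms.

IC: δ(1−δ^K)/(1−δ) ≥ (37−22)/(22−7) = 1.
With δ = 5/6: need 1 − δ^K ≥ 1·(1−5/6)/(5/6), i.e. δ^K ≤ 0.8000.
Since (5/6)^1 = 0.8333 and (5/6)^2 = 0.6944, the smallest such K is 2.

2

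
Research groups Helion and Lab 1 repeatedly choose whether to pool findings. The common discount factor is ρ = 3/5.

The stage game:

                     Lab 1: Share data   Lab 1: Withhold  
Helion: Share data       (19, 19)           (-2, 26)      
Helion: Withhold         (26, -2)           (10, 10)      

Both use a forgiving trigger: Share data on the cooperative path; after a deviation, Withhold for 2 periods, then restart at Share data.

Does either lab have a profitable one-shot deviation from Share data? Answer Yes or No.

IC: ρ+…+ρ^2 ≥ (26−19)/(19−10) = 7/9.
At ρ = 3/5: partial sum = 0.9600 ≥ 0.7778. Cooperation sustainable.

No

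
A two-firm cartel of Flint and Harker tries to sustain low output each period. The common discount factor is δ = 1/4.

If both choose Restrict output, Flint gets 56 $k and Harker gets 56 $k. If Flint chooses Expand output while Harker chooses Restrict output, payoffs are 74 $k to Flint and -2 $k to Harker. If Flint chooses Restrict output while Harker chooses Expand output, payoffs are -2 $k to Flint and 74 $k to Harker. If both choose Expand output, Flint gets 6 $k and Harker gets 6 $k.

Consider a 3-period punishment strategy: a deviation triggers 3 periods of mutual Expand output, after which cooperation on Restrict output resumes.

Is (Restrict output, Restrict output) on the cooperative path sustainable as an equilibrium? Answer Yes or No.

No

A one-shot deviation gives 74 now, then 6 for 3 periods, then back to 56.
Gain from deviating: (74−56) today; loss: (56−6) in each of the next 3 periods.
No-deviation condition: (56−6)(δ+…+δ^3) ≥ 74−56, i.e. δ+…+δ^3 ≥ 9/25.
At δ = 1/4: δ+…+δ^3 = 0.3281 < 0.3600.
So cooperation is not sustainable.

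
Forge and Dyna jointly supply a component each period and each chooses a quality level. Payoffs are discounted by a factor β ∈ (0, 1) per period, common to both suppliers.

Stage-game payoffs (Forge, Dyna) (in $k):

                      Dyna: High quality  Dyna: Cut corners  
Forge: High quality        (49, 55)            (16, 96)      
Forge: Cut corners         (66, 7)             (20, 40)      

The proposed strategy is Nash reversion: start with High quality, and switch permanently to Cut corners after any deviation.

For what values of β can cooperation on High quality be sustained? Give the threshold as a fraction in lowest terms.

41/56

Forge: cooperation gives 49 each period; deviation gives 66 once then 20 forever.
  49/(1−β) ≥ 66 + 20β/(1−β) ⇒ β ≥ 17/46.
Dyna: cooperation gives 55 each period; deviation gives 96 once then 40 forever.
  β ≥ 41/56.
Both must hold, so the binding constraint is Dyna's: β ≥ 41/56.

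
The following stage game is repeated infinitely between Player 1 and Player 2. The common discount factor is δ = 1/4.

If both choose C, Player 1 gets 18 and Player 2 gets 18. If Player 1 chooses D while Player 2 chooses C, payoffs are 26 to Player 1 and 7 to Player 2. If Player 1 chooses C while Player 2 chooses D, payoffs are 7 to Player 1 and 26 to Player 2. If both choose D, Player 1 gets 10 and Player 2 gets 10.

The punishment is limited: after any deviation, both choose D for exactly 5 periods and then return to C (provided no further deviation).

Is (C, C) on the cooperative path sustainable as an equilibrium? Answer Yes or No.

A one-shot deviation gives 26 now, then 10 for 5 periods, then back to 18.
Gain from deviating: (26−18) today; loss: (18−10) in each of the next 5 periods.
No-deviation condition: (18−10)(δ+…+δ^5) ≥ 26−18, i.e. δ+…+δ^5 ≥ 1.
At δ = 1/4: δ+…+δ^5 = 0.3330 < 1.0000.
So cooperation is not sustainable.

No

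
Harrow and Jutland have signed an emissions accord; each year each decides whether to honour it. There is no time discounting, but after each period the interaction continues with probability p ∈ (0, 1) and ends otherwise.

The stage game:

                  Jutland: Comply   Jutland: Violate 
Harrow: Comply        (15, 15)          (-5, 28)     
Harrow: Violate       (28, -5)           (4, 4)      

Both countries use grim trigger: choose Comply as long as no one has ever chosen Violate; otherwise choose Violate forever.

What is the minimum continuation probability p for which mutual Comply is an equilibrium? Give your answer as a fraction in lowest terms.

13/24

With no time discounting, the continuation probability p plays the role of the discount factor.
Grim-trigger IC: 15/(1−p) ≥ 28 + 4p/(1−p) ⇒ p ≥ (28−15)/(28−4) = 13/24.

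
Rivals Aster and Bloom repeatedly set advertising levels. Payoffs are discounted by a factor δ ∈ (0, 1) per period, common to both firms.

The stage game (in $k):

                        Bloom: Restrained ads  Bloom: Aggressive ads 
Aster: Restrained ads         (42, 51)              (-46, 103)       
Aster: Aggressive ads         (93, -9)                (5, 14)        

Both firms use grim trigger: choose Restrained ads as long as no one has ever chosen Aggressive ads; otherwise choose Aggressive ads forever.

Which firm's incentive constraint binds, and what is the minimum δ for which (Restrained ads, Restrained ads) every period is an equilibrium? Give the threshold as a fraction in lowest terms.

For Aster: deviation gain 93−42 = 51, per-period punishment loss 42−5 = 37. IC gives δ ≥ 51/88.
For Bloom: gain 52, loss 37 per period, so δ ≥ 52/89.
The tighter constraint is Bloom's, so cooperation needs δ ≥ 52/89.

Bloom; δ ≥ 52/89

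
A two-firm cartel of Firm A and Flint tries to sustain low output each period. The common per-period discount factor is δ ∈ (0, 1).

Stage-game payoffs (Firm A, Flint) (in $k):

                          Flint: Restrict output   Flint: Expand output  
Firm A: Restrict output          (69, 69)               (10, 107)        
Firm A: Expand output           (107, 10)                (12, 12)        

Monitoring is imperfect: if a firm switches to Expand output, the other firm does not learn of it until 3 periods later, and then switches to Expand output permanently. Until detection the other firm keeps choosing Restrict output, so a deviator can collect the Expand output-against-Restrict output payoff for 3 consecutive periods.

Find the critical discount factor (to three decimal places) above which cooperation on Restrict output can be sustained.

The best deviation is to choose Expand output for all 3 undetected periods, earning 107 each, then 12 forever once detected.
Deviation value: 107(1−δ^3)/(1−δ) + 12δ^3/(1−δ); cooperation value: 69/(1−δ).
IC: 69 ≥ 107(1−δ^3) + 12δ^3 = 107 − 95δ^3.
So δ^3 ≥ 38/95 = 2/5, giving δ ≥ (2/5)^(1/3) ≈ 0.737.

0.737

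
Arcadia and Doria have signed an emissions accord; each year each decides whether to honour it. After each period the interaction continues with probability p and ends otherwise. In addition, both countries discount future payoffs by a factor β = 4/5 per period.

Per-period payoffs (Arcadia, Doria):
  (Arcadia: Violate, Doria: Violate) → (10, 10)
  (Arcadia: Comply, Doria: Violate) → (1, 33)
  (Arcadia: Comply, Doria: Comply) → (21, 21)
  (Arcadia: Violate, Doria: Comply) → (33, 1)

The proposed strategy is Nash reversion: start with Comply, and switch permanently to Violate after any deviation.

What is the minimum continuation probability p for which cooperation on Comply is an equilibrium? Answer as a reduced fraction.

Expected continuation weight on next period's payoff is β·p = 4/5·p, which plays the role of the discount factor.
Cooperation requires 4/5·p ≥ (33−21)/(33−10) = 12/23, hence p ≥ 15/23.

15/23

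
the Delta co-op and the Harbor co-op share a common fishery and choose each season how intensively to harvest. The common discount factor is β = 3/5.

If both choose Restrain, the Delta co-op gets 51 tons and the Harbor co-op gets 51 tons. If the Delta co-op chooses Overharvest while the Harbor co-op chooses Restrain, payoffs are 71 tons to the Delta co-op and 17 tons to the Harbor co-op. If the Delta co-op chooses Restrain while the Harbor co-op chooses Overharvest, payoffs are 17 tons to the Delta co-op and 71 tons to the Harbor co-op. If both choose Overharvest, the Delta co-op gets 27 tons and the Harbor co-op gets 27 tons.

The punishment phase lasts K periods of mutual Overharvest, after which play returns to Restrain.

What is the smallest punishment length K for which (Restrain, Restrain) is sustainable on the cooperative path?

2

Need Σ_{k=1}^{K} β^k ≥ (71−51)/(51−27) = 0.8333 at β = 3/5.
At K = 1 the sum is 0.6000 < 0.8333; at K = 2 it is 0.9600 ≥ 0.8333.
So the minimum punishment length is K = 2.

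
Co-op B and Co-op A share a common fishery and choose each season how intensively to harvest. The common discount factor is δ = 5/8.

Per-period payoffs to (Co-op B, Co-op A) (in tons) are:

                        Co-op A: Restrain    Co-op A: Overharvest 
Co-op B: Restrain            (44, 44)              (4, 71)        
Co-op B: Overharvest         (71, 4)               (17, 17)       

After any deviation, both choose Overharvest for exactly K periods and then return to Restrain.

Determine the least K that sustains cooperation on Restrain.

IC: δ(1−δ^K)/(1−δ) ≥ (71−44)/(44−17) = 1.
With δ = 5/8: need 1 − δ^K ≥ 1·(1−5/8)/(5/8), i.e. δ^K ≤ 0.4000.
Since (5/8)^1 = 0.6250 and (5/8)^2 = 0.3906, the smallest such K is 2.

2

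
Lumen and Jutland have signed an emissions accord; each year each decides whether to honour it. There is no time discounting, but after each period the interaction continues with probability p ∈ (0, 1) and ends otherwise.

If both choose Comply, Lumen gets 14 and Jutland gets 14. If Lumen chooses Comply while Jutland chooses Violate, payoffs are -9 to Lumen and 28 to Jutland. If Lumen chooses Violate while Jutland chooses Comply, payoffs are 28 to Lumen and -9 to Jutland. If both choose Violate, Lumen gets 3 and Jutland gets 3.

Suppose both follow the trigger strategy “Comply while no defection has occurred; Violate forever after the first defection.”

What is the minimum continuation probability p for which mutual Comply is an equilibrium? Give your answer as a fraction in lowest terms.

14/25

With no time discounting, the continuation probability p plays the role of the discount factor.
Grim-trigger IC: 14/(1−p) ≥ 28 + 3p/(1−p) ⇒ p ≥ (28−14)/(28−3) = 14/25.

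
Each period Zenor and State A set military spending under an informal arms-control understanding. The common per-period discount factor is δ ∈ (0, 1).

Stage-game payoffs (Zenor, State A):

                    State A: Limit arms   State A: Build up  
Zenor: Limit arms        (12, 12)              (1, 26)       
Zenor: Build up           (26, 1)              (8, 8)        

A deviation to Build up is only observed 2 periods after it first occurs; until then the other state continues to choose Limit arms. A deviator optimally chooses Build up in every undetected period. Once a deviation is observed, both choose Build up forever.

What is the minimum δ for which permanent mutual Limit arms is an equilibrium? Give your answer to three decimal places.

Deviating for the 2 undetected periods gains 26−12 = 14 per period over cooperation, then loses 12−8 = 4 per period forever once punishment starts.
Gain: 14(1 + δ + … + δ^1); loss: 4·δ^2/(1−δ).
No profitable deviation ⇔ 14(1−δ^2) ≤ 4·δ^2, i.e. δ^2 ≥ 14/(14+4) = 7/9.
Hence δ ≥ (7/9)^(1/2) ≈ 0.882.

0.882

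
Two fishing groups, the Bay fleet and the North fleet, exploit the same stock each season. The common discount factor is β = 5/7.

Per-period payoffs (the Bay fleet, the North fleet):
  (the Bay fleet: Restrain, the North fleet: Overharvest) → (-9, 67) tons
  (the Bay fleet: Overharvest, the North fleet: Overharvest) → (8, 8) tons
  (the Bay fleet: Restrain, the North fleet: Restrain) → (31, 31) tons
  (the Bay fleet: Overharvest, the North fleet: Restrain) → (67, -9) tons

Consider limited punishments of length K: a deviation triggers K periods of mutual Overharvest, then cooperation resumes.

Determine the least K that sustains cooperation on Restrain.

IC: β(1−β^K)/(1−β) ≥ (67−31)/(31−8) = 36/23.
With β = 5/7: need 1 − β^K ≥ 36/23·(1−5/7)/(5/7), i.e. β^K ≤ 0.3739.
Since (5/7)^2 = 0.5102 and (5/7)^3 = 0.3644, the smallest such K is 3.

3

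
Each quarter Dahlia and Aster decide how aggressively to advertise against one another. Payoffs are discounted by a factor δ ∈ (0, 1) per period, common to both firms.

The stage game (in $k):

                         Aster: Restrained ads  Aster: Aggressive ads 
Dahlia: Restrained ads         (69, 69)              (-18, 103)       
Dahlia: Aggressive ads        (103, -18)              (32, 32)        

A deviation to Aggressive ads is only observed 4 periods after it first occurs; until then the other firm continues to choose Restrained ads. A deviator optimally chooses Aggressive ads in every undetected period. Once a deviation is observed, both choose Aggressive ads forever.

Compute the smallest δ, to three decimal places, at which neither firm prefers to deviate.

Deviating for the 4 undetected periods gains 103−69 = 34 per period over cooperation, then loses 69−32 = 37 per period forever once punishment starts.
Gain: 34(1 + δ + … + δ^3); loss: 37·δ^4/(1−δ).
No profitable deviation ⇔ 34(1−δ^4) ≤ 37·δ^4, i.e. δ^4 ≥ 34/(34+37) = 34/71.
Hence δ ≥ (34/71)^(1/4) ≈ 0.832.

0.832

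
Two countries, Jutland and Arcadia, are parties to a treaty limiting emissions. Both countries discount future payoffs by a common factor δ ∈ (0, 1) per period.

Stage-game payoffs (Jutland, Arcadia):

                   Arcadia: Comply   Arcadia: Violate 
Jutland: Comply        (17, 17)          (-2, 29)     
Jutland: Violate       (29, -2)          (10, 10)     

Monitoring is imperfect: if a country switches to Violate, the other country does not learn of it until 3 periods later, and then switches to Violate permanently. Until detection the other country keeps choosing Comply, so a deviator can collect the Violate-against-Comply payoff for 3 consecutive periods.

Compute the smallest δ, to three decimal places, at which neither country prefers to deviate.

Deviating for the 3 undetected periods gains 29−17 = 12 per period over cooperation, then loses 17−10 = 7 per period forever once punishment starts.
Gain: 12(1 + δ + … + δ^2); loss: 7·δ^3/(1−δ).
No profitable deviation ⇔ 12(1−δ^3) ≤ 7·δ^3, i.e. δ^3 ≥ 12/(12+7) = 12/19.
Hence δ ≥ (12/19)^(1/3) ≈ 0.858.

0.858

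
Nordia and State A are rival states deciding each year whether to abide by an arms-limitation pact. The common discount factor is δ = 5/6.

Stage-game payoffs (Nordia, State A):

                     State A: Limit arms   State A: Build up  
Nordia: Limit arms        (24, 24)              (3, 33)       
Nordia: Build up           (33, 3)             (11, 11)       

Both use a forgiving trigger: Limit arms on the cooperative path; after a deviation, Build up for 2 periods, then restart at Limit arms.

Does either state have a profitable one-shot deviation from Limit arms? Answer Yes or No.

A one-shot deviation gives 33 now, then 11 for 2 periods, then back to 24.
Gain from deviating: (33−24) today; loss: (24−11) in each of the next 2 periods.
No-deviation condition: (24−11)(δ+…+δ^2) ≥ 33−24, i.e. δ+…+δ^2 ≥ 9/13.
At δ = 5/6: δ+…+δ^2 = 1.5278 ≥ 0.6923.
So cooperation is sustainable.

No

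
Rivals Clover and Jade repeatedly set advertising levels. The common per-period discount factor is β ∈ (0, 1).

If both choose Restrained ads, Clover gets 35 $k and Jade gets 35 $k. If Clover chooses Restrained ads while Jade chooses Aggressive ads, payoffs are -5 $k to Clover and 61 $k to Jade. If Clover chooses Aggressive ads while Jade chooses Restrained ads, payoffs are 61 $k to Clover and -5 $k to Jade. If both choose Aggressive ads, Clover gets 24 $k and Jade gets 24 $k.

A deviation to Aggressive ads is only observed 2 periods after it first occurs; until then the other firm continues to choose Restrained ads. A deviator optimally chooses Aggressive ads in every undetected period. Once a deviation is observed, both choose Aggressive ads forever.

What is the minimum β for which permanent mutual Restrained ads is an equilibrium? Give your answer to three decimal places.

0.838

A deviator earns 61 for 2 periods, then 24 forever; cooperating earns 35 forever. Multiplying the IC by (1−β):
35 ≥ 61(1−β^2) + 24β^2, so 37·β^2 ≥ 26 and β^2 ≥ 26/37.
β ≥ (26/37)^(1/2) ≈ 0.838.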